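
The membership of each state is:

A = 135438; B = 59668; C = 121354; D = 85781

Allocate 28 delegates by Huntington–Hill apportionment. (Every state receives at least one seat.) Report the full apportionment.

With divisor 14289: modified quotas A 9.478, B 4.176, C 8.493, D 6.003.
Geometric-mean thresholds: A √(9·10)=9.487, B √(4·5)=4.472, C √(8·9)=8.485, D √(6·7)=6.481.
Each quota rounded against its threshold gives A 9, B 4, C 9, D 6 (total 28).

A 9; B 4; C 9; D 6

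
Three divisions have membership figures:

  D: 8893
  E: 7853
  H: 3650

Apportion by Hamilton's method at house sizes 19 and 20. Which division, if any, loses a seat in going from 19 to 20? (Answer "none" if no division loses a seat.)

At 19 seats: D 8, E 7, H 4.
At 20 seats: D 9, E 8, H 3.
H drops from 4 to 3.

H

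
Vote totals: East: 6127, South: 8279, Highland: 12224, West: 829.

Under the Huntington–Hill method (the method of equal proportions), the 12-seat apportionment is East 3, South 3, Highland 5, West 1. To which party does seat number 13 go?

Priority for the next seat is population ÷ (√(s·(s+1))).
Priorities: East 1768.713, South 2389.941, Highland 2231.787, West 586.192.
Highest priority: South.

South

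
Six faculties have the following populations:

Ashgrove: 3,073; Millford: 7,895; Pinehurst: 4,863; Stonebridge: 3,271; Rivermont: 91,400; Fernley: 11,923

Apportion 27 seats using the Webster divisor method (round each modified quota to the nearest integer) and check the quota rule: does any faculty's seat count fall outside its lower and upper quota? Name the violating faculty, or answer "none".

Standard quotas: Ashgrove 0.678, Millford 1.741, Pinehurst 1.073, Stonebridge 0.721, Rivermont 20.158, Fernley 2.630.
Webster allocation: Ashgrove 1, Millford 2, Pinehurst 1, Stonebridge 1, Rivermont 19, Fernley 3.
Rivermont has quota 20.158 (lower 20, upper 21) but receives 19 — outside the quota interval.

Rivermont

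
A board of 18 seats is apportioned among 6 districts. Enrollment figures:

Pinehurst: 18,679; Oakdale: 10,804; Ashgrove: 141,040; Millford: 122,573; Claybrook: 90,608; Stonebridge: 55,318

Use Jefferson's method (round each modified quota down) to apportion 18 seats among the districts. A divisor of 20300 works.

Pinehurst=0; Oakdale=0; Ashgrove=6; Millford=6; Claybrook=4; Stonebridge=2

With modified divisor 20300: modified quotas Pinehurst 0.920, Oakdale 0.532, Ashgrove 6.948, Millford 6.038, Claybrook 4.463, Stonebridge 2.725.
Rounding down: Pinehurst 0, Oakdale 0, Ashgrove 6, Millford 6, Claybrook 4, Stonebridge 2 (total 18).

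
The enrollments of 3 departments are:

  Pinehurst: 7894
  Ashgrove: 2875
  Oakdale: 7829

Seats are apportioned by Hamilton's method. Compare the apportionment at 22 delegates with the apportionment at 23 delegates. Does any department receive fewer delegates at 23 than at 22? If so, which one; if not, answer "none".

Ashgrove

At 22 seats: Pinehurst 9, Ashgrove 4, Oakdale 9.
At 23 seats: Pinehurst 10, Ashgrove 3, Oakdale 10.
Ashgrove drops from 4 to 3.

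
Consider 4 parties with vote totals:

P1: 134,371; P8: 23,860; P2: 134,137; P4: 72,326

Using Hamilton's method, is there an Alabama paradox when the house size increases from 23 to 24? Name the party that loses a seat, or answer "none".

At 23 seats: P1 8, P8 2, P2 8, P4 5.
At 24 seats: P1 9, P8 1, P2 9, P4 5.
P8 drops from 2 to 1.

P8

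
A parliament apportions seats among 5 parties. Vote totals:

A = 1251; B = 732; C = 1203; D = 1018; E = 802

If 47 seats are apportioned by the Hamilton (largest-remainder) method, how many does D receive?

Standard divisor: 5006 ÷ 47 ≈ 106.511.
Standard quotas: A 11.745, B 6.873, C 11.295, D 9.558, E 7.530.
Lower quotas: A 11, B 6, C 11, D 9, E 7 (sum 44, leaving 3 seats).
Remainders in descending order: B 0.873, A 0.745, D 0.558, E 0.530, C 0.295.
The surplus seats go to B, A, D.
D receives 10.

10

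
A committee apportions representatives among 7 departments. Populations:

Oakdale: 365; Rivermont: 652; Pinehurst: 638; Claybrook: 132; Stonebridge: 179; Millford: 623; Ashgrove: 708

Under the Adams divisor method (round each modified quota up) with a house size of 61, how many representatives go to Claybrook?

3

Standard divisor 3297/61 ≈ 54.049; standard quotas: Oakdale 6.753, Rivermont 12.063, Pinehurst 11.804, Claybrook 2.442, Stonebridge 3.312, Millford 11.527, Ashgrove 13.099.
Rounding up gives 7, 13, 12, 3, 4, 12, 14 = 65 seats, so the divisor must be adjusted.
With modified divisor 58.5: modified quotas Oakdale 6.239, Rivermont 11.145, Pinehurst 10.906, Claybrook 2.256, Stonebridge 3.060, Millford 10.650, Ashgrove 12.103.
Rounding up: Oakdale 7, Rivermont 12, Pinehurst 11, Claybrook 3, Stonebridge 4, Millford 11, Ashgrove 13 (total 61).
Claybrook receives 3.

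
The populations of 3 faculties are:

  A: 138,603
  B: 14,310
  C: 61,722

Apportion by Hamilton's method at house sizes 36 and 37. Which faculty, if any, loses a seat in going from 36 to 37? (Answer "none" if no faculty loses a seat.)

B

At 36 seats: A 23, B 3, C 10.
At 37 seats: A 24, B 2, C 11.
B drops from 3 to 2.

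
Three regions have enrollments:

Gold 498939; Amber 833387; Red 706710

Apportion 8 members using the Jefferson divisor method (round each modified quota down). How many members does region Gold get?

2

Standard divisor 2039036/8 ≈ 254879.5; standard quotas: Gold 1.958, Amber 3.270, Red 2.773.
Rounding down gives 1, 3, 2 = 6 seats, so the divisor must be adjusted.
With modified divisor 222000: modified quotas Gold 2.247, Amber 3.754, Red 3.183.
Rounding down: Gold 2, Amber 3, Red 3 (total 8).
Gold receives 2.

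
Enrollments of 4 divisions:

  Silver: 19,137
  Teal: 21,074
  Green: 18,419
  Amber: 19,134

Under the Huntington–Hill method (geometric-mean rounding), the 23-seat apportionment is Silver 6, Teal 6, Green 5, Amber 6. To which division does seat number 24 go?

Green

Priority for the next seat is population ÷ (√(s·(s+1))).
Priorities: Silver 2952.903, Teal 3251.789, Green 3362.834, Amber 2952.440.
Highest priority: Green.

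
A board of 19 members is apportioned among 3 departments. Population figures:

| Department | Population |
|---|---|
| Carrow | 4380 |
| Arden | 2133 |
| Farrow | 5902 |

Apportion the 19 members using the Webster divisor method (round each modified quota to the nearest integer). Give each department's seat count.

Carrow=7; Arden=3; Farrow=9

Standard divisor 12415/19 ≈ 653.421; standard quotas: Carrow 6.703, Arden 3.264, Farrow 9.032.
Rounding to the nearest integer gives Carrow 7, Arden 3, Farrow 9 — total 19, matching the house size, so no adjustment is needed.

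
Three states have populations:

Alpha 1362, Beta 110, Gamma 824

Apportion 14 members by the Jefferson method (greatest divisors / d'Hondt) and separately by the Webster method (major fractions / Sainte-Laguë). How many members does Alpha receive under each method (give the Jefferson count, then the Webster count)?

Jefferson: Alpha 9, Beta 0, Gamma 5.
Webster: Alpha 8, Beta 1, Gamma 5.
Alpha gets 9 under Jefferson and 8 under Webster.

9 and 8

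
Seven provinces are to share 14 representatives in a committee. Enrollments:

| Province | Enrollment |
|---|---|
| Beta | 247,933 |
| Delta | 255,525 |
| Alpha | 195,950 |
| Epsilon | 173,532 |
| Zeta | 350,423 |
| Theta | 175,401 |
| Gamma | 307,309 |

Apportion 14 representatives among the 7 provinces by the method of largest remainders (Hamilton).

The standard divisor is 1706073/14 ≈ 121862.357.
Standard quotas: Beta 2.0345, Delta 2.0968, Alpha 1.6080, Epsilon 1.4240, Zeta 2.8756, Theta 1.4393, Gamma 2.5218.
Lower quotas: Beta 2, Delta 2, Alpha 1, Epsilon 1, Zeta 2, Theta 1, Gamma 2 (sum 11, leaving 3 seats).
Remainders in descending order: Zeta 0.8756, Alpha 0.6080, Gamma 0.5218, Theta 0.4393, Epsilon 0.4240, Delta 0.0968, Beta 0.0345.
Largest remainders: Zeta, Alpha, Gamma receive the extra seats.

Beta 2, Delta 2, Alpha 2, Epsilon 1, Zeta 3, Theta 1, Gamma 3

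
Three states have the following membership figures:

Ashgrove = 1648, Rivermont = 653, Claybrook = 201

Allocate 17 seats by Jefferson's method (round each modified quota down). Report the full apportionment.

Ashgrove 12; Rivermont 4; Claybrook 1

Standard divisor 2502/17 ≈ 147.176; standard quotas: Ashgrove 11.197, Rivermont 4.437, Claybrook 1.366.
Rounding down gives 11, 4, 1 = 16 seats, so the divisor must be adjusted.
With modified divisor 134: modified quotas Ashgrove 12.299, Rivermont 4.873, Claybrook 1.500.
Rounding down: Ashgrove 12, Rivermont 4, Claybrook 1 (total 17).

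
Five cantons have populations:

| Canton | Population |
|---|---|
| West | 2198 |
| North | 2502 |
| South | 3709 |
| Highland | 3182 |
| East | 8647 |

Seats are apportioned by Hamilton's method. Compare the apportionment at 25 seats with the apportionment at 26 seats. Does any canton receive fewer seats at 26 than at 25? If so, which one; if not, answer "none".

At 25 seats: West 3, North 3, South 4, Highland 4, East 11.
At 26 seats: West 3, North 3, South 5, Highland 4, East 11.
No canton's allocation decreased.

none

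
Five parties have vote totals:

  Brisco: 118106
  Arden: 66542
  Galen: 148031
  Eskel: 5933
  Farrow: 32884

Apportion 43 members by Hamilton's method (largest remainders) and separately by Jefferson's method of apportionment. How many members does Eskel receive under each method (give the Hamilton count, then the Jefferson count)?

Hamilton: Brisco 13, Arden 8, Galen 17, Eskel 1, Farrow 4.
Jefferson: Brisco 14, Arden 8, Galen 18, Eskel 0, Farrow 3.
Eskel gets 1 under Hamilton and 0 under Jefferson.

1 and 0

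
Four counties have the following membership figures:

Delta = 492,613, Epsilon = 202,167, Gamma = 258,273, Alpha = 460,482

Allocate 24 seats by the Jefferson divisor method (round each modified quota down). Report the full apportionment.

Delta 9; Epsilon 3; Gamma 4; Alpha 8

Standard divisor 1413535/24 ≈ 58897.292; standard quotas: Delta 8.364, Epsilon 3.433, Gamma 4.385, Alpha 7.818.
Rounding down gives 8, 3, 4, 7 = 22 seats, so the divisor must be adjusted.
With modified divisor 53200: modified quotas Delta 9.260, Epsilon 3.800, Gamma 4.855, Alpha 8.656.
Rounding down: Delta 9, Epsilon 3, Gamma 4, Alpha 8 (total 24).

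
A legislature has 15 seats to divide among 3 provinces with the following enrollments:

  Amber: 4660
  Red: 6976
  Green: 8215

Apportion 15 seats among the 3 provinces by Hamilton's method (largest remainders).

Amber: 4, Red: 5, Green: 6

Standard divisor: 19851 ÷ 15 ≈ 1323.4.
Standard quotas: Amber 3.5212, Red 5.2713, Green 6.2075.
Lower quotas: Amber 3, Red 5, Green 6 (sum 14, leaving 1 seat).
Remainders in descending order: Amber 0.5212, Red 0.2713, Green 0.2075.
The surplus seat goes to Amber.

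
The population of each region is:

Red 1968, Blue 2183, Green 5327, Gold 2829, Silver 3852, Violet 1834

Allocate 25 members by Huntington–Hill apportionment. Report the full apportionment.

With divisor 730: modified quotas Red 2.696, Blue 2.990, Green 7.297, Gold 3.875, Silver 5.277, Violet 2.512.
Geometric-mean thresholds: Red √(2·3)=2.449, Blue √(2·3)=2.449, Green √(7·8)=7.483, Gold √(3·4)=3.464, Silver √(5·6)=5.477, Violet √(2·3)=2.449.
Each quota rounded against its threshold gives Red 3, Blue 3, Green 7, Gold 4, Silver 5, Violet 3 (total 25).

Red: 3; Blue: 3; Green: 7; Gold: 4; Silver: 5; Violet: 3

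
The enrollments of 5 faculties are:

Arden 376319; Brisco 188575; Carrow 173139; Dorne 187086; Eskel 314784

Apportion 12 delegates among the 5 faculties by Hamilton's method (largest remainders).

The standard divisor is 1239903/12 ≈ 103325.25.
Standard quotas: Arden 3.6421, Brisco 1.8251, Carrow 1.6757, Dorne 1.8107, Eskel 3.0465.
Lower quotas: Arden 3, Brisco 1, Carrow 1, Dorne 1, Eskel 3 (sum 9, leaving 3 seats).
Remainders in descending order: Brisco 0.8251, Dorne 0.8107, Carrow 0.6757, Arden 0.6421, Eskel 0.0465.
Largest remainders: Brisco, Dorne, Carrow receive the extra seats.

Arden=3, Brisco=2, Carrow=2, Dorne=2, Eskel=3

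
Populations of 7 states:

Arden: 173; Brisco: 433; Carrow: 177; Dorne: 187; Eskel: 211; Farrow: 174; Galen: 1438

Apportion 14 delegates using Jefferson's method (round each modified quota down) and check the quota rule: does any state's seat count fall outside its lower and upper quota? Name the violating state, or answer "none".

Standard quotas: Arden 0.867, Brisco 2.170, Carrow 0.887, Dorne 0.937, Eskel 1.058, Farrow 0.872, Galen 7.208.
Jefferson allocation: Arden 0, Brisco 2, Carrow 1, Dorne 1, Eskel 1, Farrow 1, Galen 8.
Every allocation lies between the lower and upper quota.

none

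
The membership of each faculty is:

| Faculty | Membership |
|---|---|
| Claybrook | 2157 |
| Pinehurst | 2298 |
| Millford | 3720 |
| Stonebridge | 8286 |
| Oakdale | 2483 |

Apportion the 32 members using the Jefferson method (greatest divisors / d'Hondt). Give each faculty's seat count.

Standard divisor 18944/32 ≈ 592; standard quotas: Claybrook 3.644, Pinehurst 3.882, Millford 6.284, Stonebridge 13.997, Oakdale 4.194.
Rounding down gives 3, 3, 6, 13, 4 = 29 seats, so the divisor must be adjusted.
With modified divisor 550: modified quotas Claybrook 3.922, Pinehurst 4.178, Millford 6.764, Stonebridge 15.065, Oakdale 4.515.
Rounding down: Claybrook 3, Pinehurst 4, Millford 6, Stonebridge 15, Oakdale 4 (total 32).

Claybrook 3; Pinehurst 4; Millford 6; Stonebridge 15; Oakdale 4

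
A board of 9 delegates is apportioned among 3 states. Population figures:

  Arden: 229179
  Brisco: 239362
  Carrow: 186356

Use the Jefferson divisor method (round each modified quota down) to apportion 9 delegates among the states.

Standard divisor 654897/9 ≈ 72766.333; standard quotas: Arden 3.150, Brisco 3.289, Carrow 2.561.
Rounding down gives 3, 3, 2 = 8 seats, so the divisor must be adjusted.
With modified divisor 61000: modified quotas Arden 3.757, Brisco 3.924, Carrow 3.055.
Rounding down: Arden 3, Brisco 3, Carrow 3 (total 9).

Arden 3, Brisco 3, Carrow 3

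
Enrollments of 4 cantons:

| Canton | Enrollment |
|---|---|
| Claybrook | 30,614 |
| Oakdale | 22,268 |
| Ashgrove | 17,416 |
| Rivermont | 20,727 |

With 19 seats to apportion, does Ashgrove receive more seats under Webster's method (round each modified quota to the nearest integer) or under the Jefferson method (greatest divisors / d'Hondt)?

Webster: Claybrook 6, Oakdale 5, Ashgrove 4, Rivermont 4.
Jefferson: Claybrook 7, Oakdale 5, Ashgrove 3, Rivermont 4.
Ashgrove gets 4 under Webster and 3 under Jefferson.

Webster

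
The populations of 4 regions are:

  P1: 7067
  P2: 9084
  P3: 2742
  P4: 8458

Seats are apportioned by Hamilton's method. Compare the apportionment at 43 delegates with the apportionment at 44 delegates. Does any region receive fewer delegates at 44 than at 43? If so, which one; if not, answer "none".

P3

At 43 seats: P1 11, P2 14, P3 5, P4 13.
At 44 seats: P1 11, P2 15, P3 4, P4 14.
P3 drops from 5 to 4.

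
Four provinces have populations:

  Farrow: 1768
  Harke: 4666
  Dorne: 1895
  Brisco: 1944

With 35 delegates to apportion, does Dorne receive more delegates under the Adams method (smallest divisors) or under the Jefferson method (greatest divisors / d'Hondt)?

Adams

Adams: Farrow 6, Harke 15, Dorne 7, Brisco 7.
Jefferson: Farrow 6, Harke 16, Dorne 6, Brisco 7.
Dorne gets 7 under Adams and 6 under Jefferson.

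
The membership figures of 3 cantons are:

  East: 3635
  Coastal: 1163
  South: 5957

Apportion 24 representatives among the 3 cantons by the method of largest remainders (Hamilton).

East 8; Coastal 3; South 13

The standard divisor is 10755/24 ≈ 448.125.
Standard quotas: East 8.1116, Coastal 2.5953, South 13.2932.
Lower quotas: East 8, Coastal 2, South 13 (sum 23, leaving 1 seat).
Remainders in descending order: Coastal 0.5953, South 0.2932, East 0.1116.
Largest remainder: Coastal receives the extra seat.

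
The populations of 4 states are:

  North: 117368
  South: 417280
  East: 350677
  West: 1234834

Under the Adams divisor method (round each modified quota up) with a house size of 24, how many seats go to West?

Standard divisor 2120159/24 ≈ 88339.958; standard quotas: North 1.329, South 4.724, East 3.970, West 13.978.
Rounding up gives 2, 5, 4, 14 = 25 seats, so the divisor must be adjusted.
With modified divisor 98900: modified quotas North 1.187, South 4.219, East 3.546, West 12.486.
Rounding up: North 2, South 5, East 4, West 13 (total 24).
West receives 13.

13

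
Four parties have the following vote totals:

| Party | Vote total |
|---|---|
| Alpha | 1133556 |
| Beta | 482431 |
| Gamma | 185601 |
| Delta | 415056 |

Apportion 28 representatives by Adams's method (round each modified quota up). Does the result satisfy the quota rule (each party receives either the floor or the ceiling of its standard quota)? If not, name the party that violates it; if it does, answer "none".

none

Standard quotas: Alpha 14.319, Beta 6.094, Gamma 2.344, Delta 5.243.
Adams allocation: Alpha 14, Beta 6, Gamma 3, Delta 5.
Every allocation lies between the lower and upper quota.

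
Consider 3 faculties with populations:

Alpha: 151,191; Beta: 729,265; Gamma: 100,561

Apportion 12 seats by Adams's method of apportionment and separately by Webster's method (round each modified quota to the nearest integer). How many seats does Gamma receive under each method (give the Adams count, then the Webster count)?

Adams: Alpha 2, Beta 8, Gamma 2.
Webster: Alpha 2, Beta 9, Gamma 1.
Gamma gets 2 under Adams and 1 under Webster.

2 and 1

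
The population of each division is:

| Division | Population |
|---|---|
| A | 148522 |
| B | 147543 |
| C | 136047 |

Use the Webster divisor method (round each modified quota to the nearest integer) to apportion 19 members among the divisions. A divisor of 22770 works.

With modified divisor 22770: modified quotas A 6.523, B 6.480, C 5.975.
Rounding to the nearest integer: A 7, B 6, C 6 (total 19).

A 7; B 6; C 6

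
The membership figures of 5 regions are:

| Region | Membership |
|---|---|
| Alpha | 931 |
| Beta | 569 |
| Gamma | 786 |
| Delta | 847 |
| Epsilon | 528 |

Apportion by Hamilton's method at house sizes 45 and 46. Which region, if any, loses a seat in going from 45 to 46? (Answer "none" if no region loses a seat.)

At 45 seats: Alpha 11, Beta 7, Gamma 10, Delta 10, Epsilon 7.
At 46 seats: Alpha 12, Beta 7, Gamma 10, Delta 11, Epsilon 6.
Epsilon drops from 7 to 6.

Epsilon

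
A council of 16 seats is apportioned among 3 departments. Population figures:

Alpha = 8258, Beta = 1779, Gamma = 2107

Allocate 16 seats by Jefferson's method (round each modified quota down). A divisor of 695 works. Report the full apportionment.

With modified divisor 695: modified quotas Alpha 11.882, Beta 2.560, Gamma 3.032.
Rounding down: Alpha 11, Beta 2, Gamma 3 (total 16).

Alpha=11, Beta=2, Gamma=3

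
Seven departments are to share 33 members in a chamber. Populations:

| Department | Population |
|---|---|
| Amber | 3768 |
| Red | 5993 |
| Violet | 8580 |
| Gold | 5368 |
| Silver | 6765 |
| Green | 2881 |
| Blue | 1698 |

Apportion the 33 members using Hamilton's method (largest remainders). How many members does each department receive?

Amber 3, Red 6, Violet 8, Gold 5, Silver 6, Green 3, Blue 2

Total 35053; standard divisor 35053/33 ≈ 1062.212.
Standard quotas: Amber 3.5473, Red 5.6420, Violet 8.0775, Gold 5.0536, Silver 6.3688, Green 2.7123, Blue 1.5986.
Lower quotas: Amber 3, Red 5, Violet 8, Gold 5, Silver 6, Green 2, Blue 1 (sum 30, leaving 3 seats).
Remainders in descending order: Green 0.7123, Red 0.6420, Blue 0.5986, Amber 0.5473, Silver 0.3688, Violet 0.0775, Gold 0.0536.
The surplus seats go to Green, Red, Blue.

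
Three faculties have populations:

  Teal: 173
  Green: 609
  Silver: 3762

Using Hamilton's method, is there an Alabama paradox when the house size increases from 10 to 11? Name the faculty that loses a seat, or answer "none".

At 10 seats: Teal 1, Green 1, Silver 8.
At 11 seats: Teal 0, Green 2, Silver 9.
Teal drops from 1 to 0.

Teal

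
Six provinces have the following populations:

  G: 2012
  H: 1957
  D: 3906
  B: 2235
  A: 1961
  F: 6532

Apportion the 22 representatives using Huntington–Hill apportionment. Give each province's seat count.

With divisor 847: modified quotas G 2.375, H 2.311, D 4.612, B 2.639, A 2.315, F 7.712.
Geometric-mean thresholds: G √(2·3)=2.449, H √(2·3)=2.449, D √(4·5)=4.472, B √(2·3)=2.449, A √(2·3)=2.449, F √(7·8)=7.483.
Each quota rounded against its threshold gives G 2, H 2, D 5, B 3, A 2, F 8 (total 22).

G: 2, H: 2, D: 5, B: 3, A: 2, F: 8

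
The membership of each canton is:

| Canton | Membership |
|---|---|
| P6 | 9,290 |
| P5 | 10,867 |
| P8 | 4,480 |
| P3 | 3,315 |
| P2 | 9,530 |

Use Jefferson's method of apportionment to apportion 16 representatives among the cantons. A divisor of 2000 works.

P6=4, P5=5, P8=2, P3=1, P2=4

With modified divisor 2000: modified quotas P6 4.645, P5 5.434, P8 2.240, P3 1.657, P2 4.765.
Rounding down: P6 4, P5 5, P8 2, P3 1, P2 4 (total 16).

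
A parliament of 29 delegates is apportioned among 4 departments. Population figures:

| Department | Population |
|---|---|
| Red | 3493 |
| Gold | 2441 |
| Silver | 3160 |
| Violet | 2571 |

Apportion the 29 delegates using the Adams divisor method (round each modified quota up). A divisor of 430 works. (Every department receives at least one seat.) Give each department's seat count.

With modified divisor 430: modified quotas Red 8.123, Gold 5.677, Silver 7.349, Violet 5.979.
Rounding up: Red 9, Gold 6, Silver 8, Violet 6 (total 29).

Red 9, Gold 6, Silver 8, Violet 6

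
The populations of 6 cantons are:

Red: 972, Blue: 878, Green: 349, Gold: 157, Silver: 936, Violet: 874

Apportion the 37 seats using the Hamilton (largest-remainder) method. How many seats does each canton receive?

Standard divisor: 4166 ÷ 37 ≈ 112.595.
Standard quotas: Red 8.633, Blue 7.798, Green 3.100, Gold 1.394, Silver 8.313, Violet 7.762.
Lower quotas: Red 8, Blue 7, Green 3, Gold 1, Silver 8, Violet 7 (sum 34, leaving 3 seats).
Remainders in descending order: Blue 0.798, Violet 0.762, Red 0.633, Gold 0.394, Silver 0.313, Green 0.100.
The surplus seats go to Blue, Violet, Red.

Red=9, Blue=8, Green=3, Gold=1, Silver=8, Violet=8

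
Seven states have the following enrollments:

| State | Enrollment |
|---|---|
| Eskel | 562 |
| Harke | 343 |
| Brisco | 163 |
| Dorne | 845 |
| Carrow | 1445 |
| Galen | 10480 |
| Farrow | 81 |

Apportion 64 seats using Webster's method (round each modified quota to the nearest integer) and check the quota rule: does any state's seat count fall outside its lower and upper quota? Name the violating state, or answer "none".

Standard quotas: Eskel 2.584, Harke 1.577, Brisco 0.749, Dorne 3.885, Carrow 6.644, Galen 48.187, Farrow 0.372.
Webster allocation: Eskel 3, Harke 2, Brisco 1, Dorne 4, Carrow 7, Galen 47, Farrow 0.
Galen has quota 48.187 (lower 48, upper 49) but receives 47 — outside the quota interval.

Galen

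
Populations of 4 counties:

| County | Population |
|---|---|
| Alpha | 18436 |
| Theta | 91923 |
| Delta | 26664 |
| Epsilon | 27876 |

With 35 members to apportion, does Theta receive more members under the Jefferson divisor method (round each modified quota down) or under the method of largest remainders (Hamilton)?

Jefferson: Alpha 4, Theta 20, Delta 5, Epsilon 6.
Hamilton: Alpha 4, Theta 19, Delta 6, Epsilon 6.
Theta gets 20 under Jefferson and 19 under Hamilton.

Jefferson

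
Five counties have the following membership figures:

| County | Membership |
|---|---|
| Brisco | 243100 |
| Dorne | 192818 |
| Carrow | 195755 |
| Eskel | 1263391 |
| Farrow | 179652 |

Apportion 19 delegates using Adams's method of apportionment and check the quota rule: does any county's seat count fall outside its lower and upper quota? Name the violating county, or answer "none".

none

Standard quotas: Brisco 2.226, Dorne 1.766, Carrow 1.793, Eskel 11.570, Farrow 1.645.
Adams allocation: Brisco 2, Dorne 2, Carrow 2, Eskel 11, Farrow 2.
Every allocation lies between the lower and upper quota.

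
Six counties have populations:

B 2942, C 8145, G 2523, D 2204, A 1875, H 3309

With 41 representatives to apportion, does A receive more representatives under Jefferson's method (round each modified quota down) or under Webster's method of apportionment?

Jefferson: B 6, C 17, G 5, D 4, A 3, H 6.
Webster: B 6, C 16, G 5, D 4, A 4, H 6.
A gets 3 under Jefferson and 4 under Webster.

Webster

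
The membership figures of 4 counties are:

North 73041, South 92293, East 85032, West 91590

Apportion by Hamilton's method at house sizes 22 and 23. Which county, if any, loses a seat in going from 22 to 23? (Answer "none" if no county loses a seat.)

At 22 seats: North 5, South 6, East 5, West 6.
At 23 seats: North 5, South 6, East 6, West 6.
No county's allocation decreased.

none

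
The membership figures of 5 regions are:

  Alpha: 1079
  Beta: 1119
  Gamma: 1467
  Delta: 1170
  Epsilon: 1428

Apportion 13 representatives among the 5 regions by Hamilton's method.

Alpha=2; Beta=2; Gamma=3; Delta=3; Epsilon=3

Standard divisor: 6263 ÷ 13 ≈ 481.769.
Standard quotas: Alpha 2.240, Beta 2.323, Gamma 3.045, Delta 2.429, Epsilon 2.964.
Lower quotas: Alpha 2, Beta 2, Gamma 3, Delta 2, Epsilon 2 (sum 11, leaving 2 seats).
Remainders in descending order: Epsilon 0.964, Delta 0.429, Beta 0.323, Alpha 0.240, Gamma 0.045.
The surplus seats go to Epsilon, Delta.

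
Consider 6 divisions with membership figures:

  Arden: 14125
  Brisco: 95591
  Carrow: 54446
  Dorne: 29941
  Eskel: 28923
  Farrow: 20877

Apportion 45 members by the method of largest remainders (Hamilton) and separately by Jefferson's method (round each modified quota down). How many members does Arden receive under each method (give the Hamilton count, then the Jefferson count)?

Hamilton: Arden 3, Brisco 18, Carrow 10, Dorne 5, Eskel 5, Farrow 4.
Jefferson: Arden 2, Brisco 19, Carrow 10, Dorne 5, Eskel 5, Farrow 4.
Arden gets 3 under Hamilton and 2 under Jefferson.

3 and 2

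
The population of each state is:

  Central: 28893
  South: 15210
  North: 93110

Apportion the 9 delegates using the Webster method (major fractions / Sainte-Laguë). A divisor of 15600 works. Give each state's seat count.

Central=2, South=1, North=6

With modified divisor 15600: modified quotas Central 1.852, South 0.975, North 5.969.
Rounding to the nearest integer: Central 2, South 1, North 6 (total 9).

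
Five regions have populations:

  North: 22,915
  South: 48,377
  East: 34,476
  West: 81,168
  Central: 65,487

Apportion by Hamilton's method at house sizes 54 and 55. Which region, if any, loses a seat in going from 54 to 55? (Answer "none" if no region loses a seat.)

At 54 seats: North 5, South 10, East 8, West 17, Central 14.
At 55 seats: North 5, South 11, East 7, West 18, Central 14.
East drops from 8 to 7.

East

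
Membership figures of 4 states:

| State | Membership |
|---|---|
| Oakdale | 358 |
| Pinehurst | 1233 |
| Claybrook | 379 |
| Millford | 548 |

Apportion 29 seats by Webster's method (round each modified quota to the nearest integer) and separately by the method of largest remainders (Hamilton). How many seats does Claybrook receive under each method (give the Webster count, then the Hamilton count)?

Webster: Oakdale 4, Pinehurst 15, Claybrook 4, Millford 6.
Hamilton: Oakdale 4, Pinehurst 14, Claybrook 5, Millford 6.
Claybrook gets 4 under Webster and 5 under Hamilton.

4 and 5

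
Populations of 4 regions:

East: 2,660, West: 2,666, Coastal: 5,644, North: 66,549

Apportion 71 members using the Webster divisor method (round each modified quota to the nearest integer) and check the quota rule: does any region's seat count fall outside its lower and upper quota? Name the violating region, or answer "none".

North

Standard quotas: East 2.436, West 2.442, Coastal 5.169, North 60.953.
Webster allocation: East 2, West 2, Coastal 5, North 62.
North has quota 60.953 (lower 60, upper 61) but receives 62 — outside the quota interval.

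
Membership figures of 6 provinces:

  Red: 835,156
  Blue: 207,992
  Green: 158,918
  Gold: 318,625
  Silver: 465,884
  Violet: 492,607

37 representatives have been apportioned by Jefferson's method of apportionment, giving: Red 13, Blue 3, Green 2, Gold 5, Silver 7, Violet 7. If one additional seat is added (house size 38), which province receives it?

Violet

Priority for the next seat is population ÷ (current seats + 1).
Priorities: Red 59654.000, Blue 51998.000, Green 52972.667, Gold 53104.167, Silver 58235.500, Violet 61575.875.
Highest priority: Violet.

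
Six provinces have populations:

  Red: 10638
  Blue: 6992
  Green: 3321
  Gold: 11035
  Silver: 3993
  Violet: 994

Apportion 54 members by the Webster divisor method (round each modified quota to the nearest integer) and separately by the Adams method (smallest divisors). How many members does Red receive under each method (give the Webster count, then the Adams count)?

Webster: Red 16, Blue 10, Green 5, Gold 16, Silver 6, Violet 1.
Adams: Red 15, Blue 10, Green 5, Gold 16, Silver 6, Violet 2.
Red gets 16 under Webster and 15 under Adams.

16 and 15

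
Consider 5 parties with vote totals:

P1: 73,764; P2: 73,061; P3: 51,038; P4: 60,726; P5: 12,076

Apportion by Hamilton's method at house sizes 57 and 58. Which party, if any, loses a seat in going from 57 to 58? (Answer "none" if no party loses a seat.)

P5

At 57 seats: P1 15, P2 15, P3 11, P4 13, P5 3.
At 58 seats: P1 16, P2 16, P3 11, P4 13, P5 2.
P5 drops from 3 to 2.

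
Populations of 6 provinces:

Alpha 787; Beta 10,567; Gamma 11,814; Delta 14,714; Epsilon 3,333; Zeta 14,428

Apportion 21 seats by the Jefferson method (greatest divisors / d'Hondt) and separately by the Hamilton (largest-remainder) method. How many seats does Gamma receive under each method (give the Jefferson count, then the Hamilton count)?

4 and 5

Jefferson: Alpha 0, Beta 4, Gamma 4, Delta 6, Epsilon 1, Zeta 6.
Hamilton: Alpha 0, Beta 4, Gamma 5, Delta 6, Epsilon 1, Zeta 5.
Gamma gets 4 under Jefferson and 5 under Hamilton.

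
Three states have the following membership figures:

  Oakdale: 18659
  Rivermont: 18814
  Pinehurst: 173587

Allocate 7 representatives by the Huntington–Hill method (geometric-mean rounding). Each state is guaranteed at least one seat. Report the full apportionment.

With divisor 35254: modified quotas Oakdale 0.529, Rivermont 0.534, Pinehurst 4.924.
Geometric-mean thresholds: Oakdale (min 1), Rivermont (min 1), Pinehurst √(4·5)=4.472.
Each quota rounded against its threshold gives Oakdale 1, Rivermont 1, Pinehurst 5 (total 7).

Oakdale=1; Rivermont=1; Pinehurst=5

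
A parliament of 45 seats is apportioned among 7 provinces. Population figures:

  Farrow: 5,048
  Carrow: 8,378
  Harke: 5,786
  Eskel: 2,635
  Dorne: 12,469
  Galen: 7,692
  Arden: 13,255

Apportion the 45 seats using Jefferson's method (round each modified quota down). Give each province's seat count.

Standard divisor 55263/45 ≈ 1228.067; standard quotas: Farrow 4.111, Carrow 6.822, Harke 4.711, Eskel 2.146, Dorne 10.153, Galen 6.264, Arden 10.793.
Rounding down gives 4, 6, 4, 2, 10, 6, 10 = 42 seats, so the divisor must be adjusted.
With modified divisor 1150: modified quotas Farrow 4.390, Carrow 7.285, Harke 5.031, Eskel 2.291, Dorne 10.843, Galen 6.689, Arden 11.526.
Rounding down: Farrow 4, Carrow 7, Harke 5, Eskel 2, Dorne 10, Galen 6, Arden 11 (total 45).

Farrow: 4, Carrow: 7, Harke: 5, Eskel: 2, Dorne: 10, Galen: 6, Arden: 11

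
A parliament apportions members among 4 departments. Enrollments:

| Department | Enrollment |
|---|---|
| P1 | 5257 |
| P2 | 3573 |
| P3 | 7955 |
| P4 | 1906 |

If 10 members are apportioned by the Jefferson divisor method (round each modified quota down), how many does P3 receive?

Standard divisor 18691/10 ≈ 1869.1; standard quotas: P1 2.813, P2 1.912, P3 4.256, P4 1.020.
Rounding down gives 2, 1, 4, 1 = 8 seats, so the divisor must be adjusted.
With modified divisor 1700: modified quotas P1 3.092, P2 2.102, P3 4.679, P4 1.121.
Rounding down: P1 3, P2 2, P3 4, P4 1 (total 10).
P3 receives 4.

4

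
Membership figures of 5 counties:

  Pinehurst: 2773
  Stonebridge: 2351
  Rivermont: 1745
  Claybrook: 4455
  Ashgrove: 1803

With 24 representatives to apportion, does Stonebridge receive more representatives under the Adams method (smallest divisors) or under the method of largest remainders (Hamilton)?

Adams: Pinehurst 5, Stonebridge 4, Rivermont 3, Claybrook 8, Ashgrove 4.
Hamilton: Pinehurst 5, Stonebridge 5, Rivermont 3, Claybrook 8, Ashgrove 3.
Stonebridge gets 4 under Adams and 5 under Hamilton.

Hamilton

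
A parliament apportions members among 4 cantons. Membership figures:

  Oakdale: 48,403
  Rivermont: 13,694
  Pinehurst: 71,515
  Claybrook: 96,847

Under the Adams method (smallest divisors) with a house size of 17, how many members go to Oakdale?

Standard divisor 230459/17 ≈ 13556.412; standard quotas: Oakdale 3.570, Rivermont 1.010, Pinehurst 5.275, Claybrook 7.144.
Rounding up gives 4, 2, 6, 8 = 20 seats, so the divisor must be adjusted.
With modified divisor 15200: modified quotas Oakdale 3.184, Rivermont 0.901, Pinehurst 4.705, Claybrook 6.372.
Rounding up: Oakdale 4, Rivermont 1, Pinehurst 5, Claybrook 7 (total 17).
Oakdale receives 4.

4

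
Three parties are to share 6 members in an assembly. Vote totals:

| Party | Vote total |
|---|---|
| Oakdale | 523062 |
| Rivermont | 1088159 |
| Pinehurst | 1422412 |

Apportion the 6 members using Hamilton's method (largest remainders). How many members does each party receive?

Oakdale 1, Rivermont 2, Pinehurst 3

Standard divisor: 3033633 ÷ 6 ≈ 505605.5.
Standard quotas: Oakdale 1.0345, Rivermont 2.1522, Pinehurst 2.8133.
Lower quotas: Oakdale 1, Rivermont 2, Pinehurst 2 (sum 5, leaving 1 seat).
Remainders in descending order: Pinehurst 0.8133, Rivermont 0.1522, Oakdale 0.0345.
Largest remainder: Pinehurst receives the extra seat.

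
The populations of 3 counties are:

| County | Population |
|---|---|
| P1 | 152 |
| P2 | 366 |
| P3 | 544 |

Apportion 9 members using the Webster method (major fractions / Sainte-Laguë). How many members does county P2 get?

Standard divisor 1062/9 ≈ 118; standard quotas: P1 1.288, P2 3.102, P3 4.610.
Rounding to the nearest integer gives P1 1, P2 3, P3 5 — total 9, matching the house size, so no adjustment is needed.
P2 receives 3.

3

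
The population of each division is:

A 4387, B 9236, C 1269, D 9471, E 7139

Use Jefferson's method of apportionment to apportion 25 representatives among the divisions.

A: 3; B: 7; C: 1; D: 8; E: 6

Standard divisor 31502/25 ≈ 1260.08; standard quotas: A 3.482, B 7.330, C 1.007, D 7.516, E 5.666.
Rounding down gives 3, 7, 1, 7, 5 = 23 seats, so the divisor must be adjusted.
With modified divisor 1170: modified quotas A 3.750, B 7.894, C 1.085, D 8.095, E 6.102.
Rounding down: A 3, B 7, C 1, D 8, E 6 (total 25).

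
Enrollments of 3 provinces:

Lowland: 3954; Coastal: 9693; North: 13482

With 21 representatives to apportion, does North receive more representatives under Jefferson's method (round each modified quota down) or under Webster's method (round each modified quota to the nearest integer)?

Jefferson

Jefferson: Lowland 3, Coastal 7, North 11.
Webster: Lowland 3, Coastal 8, North 10.
North gets 11 under Jefferson and 10 under Webster.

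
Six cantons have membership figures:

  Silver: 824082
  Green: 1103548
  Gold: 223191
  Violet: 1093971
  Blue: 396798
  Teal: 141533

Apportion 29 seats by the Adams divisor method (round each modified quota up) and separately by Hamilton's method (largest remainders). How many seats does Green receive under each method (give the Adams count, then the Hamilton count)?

Adams: Silver 6, Green 8, Gold 2, Violet 8, Blue 3, Teal 2.
Hamilton: Silver 6, Green 9, Gold 2, Violet 8, Blue 3, Teal 1.
Green gets 8 under Adams and 9 under Hamilton.

8 and 9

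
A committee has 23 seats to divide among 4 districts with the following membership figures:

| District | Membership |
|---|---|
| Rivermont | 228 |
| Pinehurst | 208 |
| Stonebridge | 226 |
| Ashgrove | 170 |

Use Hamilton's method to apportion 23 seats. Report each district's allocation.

Rivermont 6, Pinehurst 6, Stonebridge 6, Ashgrove 5

The standard divisor is 832/23 ≈ 36.174.
Standard quotas: Rivermont 6.303, Pinehurst 5.750, Stonebridge 6.248, Ashgrove 4.700.
Lower quotas: Rivermont 6, Pinehurst 5, Stonebridge 6, Ashgrove 4 (sum 21, leaving 2 seats).
Remainders in descending order: Pinehurst 0.750, Ashgrove 0.700, Rivermont 0.303, Stonebridge 0.248.
Largest remainders: Pinehurst, Ashgrove receive the extra seats.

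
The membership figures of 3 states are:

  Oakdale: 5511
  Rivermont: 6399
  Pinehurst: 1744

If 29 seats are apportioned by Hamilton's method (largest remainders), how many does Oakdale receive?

12

Total 13654; standard divisor 13654/29 ≈ 470.828.
Standard quotas: Oakdale 11.7049, Rivermont 13.5910, Pinehurst 3.7041.
Lower quotas: Oakdale 11, Rivermont 13, Pinehurst 3 (sum 27, leaving 2 seats).
Remainders in descending order: Oakdale 0.7049, Pinehurst 0.7041, Rivermont 0.5910.
Largest remainders: Oakdale, Pinehurst receive the extra seats.
Oakdale receives 12.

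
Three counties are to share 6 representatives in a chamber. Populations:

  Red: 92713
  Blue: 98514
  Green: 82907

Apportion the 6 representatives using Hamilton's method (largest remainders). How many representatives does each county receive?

Red=2, Blue=2, Green=2

Standard divisor: 274134 ÷ 6 = 45689.
Standard quotas: Red 2.0292, Blue 2.1562, Green 1.8146.
Lower quotas: Red 2, Blue 2, Green 1 (sum 5, leaving 1 seat).
Remainders in descending order: Green 0.8146, Blue 0.1562, Red 0.0292.
The surplus seat goes to Green.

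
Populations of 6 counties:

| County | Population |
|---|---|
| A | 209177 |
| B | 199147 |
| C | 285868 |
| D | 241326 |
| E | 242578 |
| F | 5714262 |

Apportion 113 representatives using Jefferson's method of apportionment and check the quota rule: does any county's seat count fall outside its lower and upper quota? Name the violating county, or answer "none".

F

Standard quotas: A 3.429, B 3.265, C 4.687, D 3.957, E 3.977, F 93.685.
Jefferson allocation: A 3, B 3, C 4, D 4, E 4, F 95.
F has quota 93.685 (lower 93, upper 94) but receives 95 — outside the quota interval.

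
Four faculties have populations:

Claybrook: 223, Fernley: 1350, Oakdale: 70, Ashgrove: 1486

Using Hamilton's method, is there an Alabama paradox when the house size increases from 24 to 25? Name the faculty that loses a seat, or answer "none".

Oakdale

At 24 seats: Claybrook 2, Fernley 10, Oakdale 1, Ashgrove 11.
At 25 seats: Claybrook 2, Fernley 11, Oakdale 0, Ashgrove 12.
Oakdale drops from 1 to 0.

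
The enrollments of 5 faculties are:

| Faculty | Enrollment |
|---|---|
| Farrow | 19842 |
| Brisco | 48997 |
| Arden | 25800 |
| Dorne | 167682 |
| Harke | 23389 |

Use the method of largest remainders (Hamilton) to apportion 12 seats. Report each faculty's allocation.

The standard divisor is 285710/12 ≈ 23809.167.
Standard quotas: Farrow 0.8334, Brisco 2.0579, Arden 1.0836, Dorne 7.0427, Harke 0.9824.
Lower quotas: Farrow 0, Brisco 2, Arden 1, Dorne 7, Harke 0 (sum 10, leaving 2 seats).
Remainders in descending order: Harke 0.9824, Farrow 0.8334, Arden 0.0836, Brisco 0.0579, Dorne 0.0427.
Largest remainders: Harke, Farrow receive the extra seats.

Farrow: 1, Brisco: 2, Arden: 1, Dorne: 7, Harke: 1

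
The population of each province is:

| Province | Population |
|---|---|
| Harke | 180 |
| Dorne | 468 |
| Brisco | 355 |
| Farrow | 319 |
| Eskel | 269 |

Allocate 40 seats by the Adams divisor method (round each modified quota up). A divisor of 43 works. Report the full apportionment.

Harke: 5, Dorne: 11, Brisco: 9, Farrow: 8, Eskel: 7

With modified divisor 43: modified quotas Harke 4.186, Dorne 10.884, Brisco 8.256, Farrow 7.419, Eskel 6.256.
Rounding up: Harke 5, Dorne 11, Brisco 9, Farrow 8, Eskel 7 (total 40).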